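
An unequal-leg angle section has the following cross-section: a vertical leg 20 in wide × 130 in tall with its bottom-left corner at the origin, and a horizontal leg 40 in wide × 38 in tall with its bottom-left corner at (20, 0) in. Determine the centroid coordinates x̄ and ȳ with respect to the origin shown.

Part | A | x̄ᵢ | ȳᵢ | A·x̄ᵢ | A·ȳᵢ
vertical leg | 2600.00 | 10.00 | 65.00 | 26000.00 | 169000.00
horizontal leg | 1520.00 | 40.00 | 19.00 | 60800.00 | 28880.00
Σ | 4120.00 |  |  | 86800.00 | 197880.00
x̄ = 86800.00 / 4120.00 = 21.07 in
ȳ = 197880.00 / 4120.00 = 48.03 in

x̄ = 21.07 in, ȳ = 48.03 in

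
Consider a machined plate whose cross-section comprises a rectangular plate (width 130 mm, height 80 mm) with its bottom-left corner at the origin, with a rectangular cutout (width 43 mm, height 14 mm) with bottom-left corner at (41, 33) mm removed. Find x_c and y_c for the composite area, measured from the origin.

plate: A = 130 × 80 = 10400.00, centroid at (65.00, 40.00).
hole: A = −(43 × 14) = -602.00, centroid at (62.50, 40.00).
ΣA = 9798.00 mm²
ΣAx_c = (10400.00)(65.00) + (-602.00)(62.50) = 638375.00 mm³
ΣAy_c = (10400.00)(40.00) + (-602.00)(40.00) = 391920.00 mm³
x_c = 638375.00 / 9798.00 = 65.15 mm
y_c = 391920.00 / 9798.00 = 40.00 mm

x_c = 65.15 mm, y_c = 40.00 mm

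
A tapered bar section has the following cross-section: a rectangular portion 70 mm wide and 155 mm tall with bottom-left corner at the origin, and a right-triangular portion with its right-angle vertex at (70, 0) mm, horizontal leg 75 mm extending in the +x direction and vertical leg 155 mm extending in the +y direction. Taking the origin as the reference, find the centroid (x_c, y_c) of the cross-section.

Part | A | x̄ᵢ | ȳᵢ | A·x̄ᵢ | A·ȳᵢ
rectangular portion | 10850.00 | 35.00 | 77.50 | 379750.00 | 840875.00
triangular portion | 5812.50 | 95.00 | 51.67 | 552187.50 | 300312.50
Σ | 16662.50 |  |  | 931937.50 | 1141187.50
x_c = 931937.50 / 16662.50 = 55.93 mm
y_c = 1141187.50 / 16662.50 = 68.49 mm

x_c = 55.93 mm, y_c = 68.49 mm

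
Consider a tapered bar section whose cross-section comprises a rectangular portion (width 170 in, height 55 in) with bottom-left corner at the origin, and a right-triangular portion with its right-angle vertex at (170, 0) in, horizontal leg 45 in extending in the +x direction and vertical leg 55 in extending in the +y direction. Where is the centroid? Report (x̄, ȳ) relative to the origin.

x̄ = 96.69 in, ȳ = 26.43 in

rectangular portion: A = 170 × 55 = 9350.00, centroid at (85.00, 27.50).
triangular portion: A = ½·45·55 = 1237.50, centroid at (185.00, 18.33).
ΣA = 10587.50 in², ΣAx̄ = 1023687.50 in³, ΣAȳ = 279812.50 in³.
x̄ = 1023687.50/10587.50 = 96.69 in; ȳ = 279812.50/10587.50 = 26.43 in.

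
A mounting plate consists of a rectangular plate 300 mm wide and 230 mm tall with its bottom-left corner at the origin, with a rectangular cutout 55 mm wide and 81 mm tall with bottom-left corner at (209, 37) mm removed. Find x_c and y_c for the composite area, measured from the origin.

plate: A = 300 × 230 = 69000.00, centroid at (150.00, 115.00).
hole: A = −(55 × 81) = -4455.00, centroid at (236.50, 77.50).
ΣA = 64545.00 mm², ΣAx_c = 9296392.50 mm³, ΣAy_c = 7589737.50 mm³.
x_c = 9296392.50/64545.00 = 144.03 mm; y_c = 7589737.50/64545.00 = 117.59 mm.

x_c = 144.03 mm, y_c = 117.59 mm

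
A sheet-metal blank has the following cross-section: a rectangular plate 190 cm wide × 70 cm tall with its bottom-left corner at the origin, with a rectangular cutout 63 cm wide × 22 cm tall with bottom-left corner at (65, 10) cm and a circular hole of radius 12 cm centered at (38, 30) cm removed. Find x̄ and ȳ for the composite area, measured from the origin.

x̄ = 97.07 cm, ȳ = 36.89 cm

Part | A | x̄ᵢ | ȳᵢ | A·x̄ᵢ | A·ȳᵢ
plate | 13300.00 | 95.00 | 35.00 | 1263500.00 | 465500.00
hole 1 | -1386.00 | 96.50 | 21.00 | -133749.00 | -29106.00
hole 2 | -452.39 | 38.00 | 30.00 | -17190.80 | -13571.68
Σ | 11461.61 |  |  | 1112560.20 | 422822.32
x̄ = 1112560.20 / 11461.61 = 97.07 cm
ȳ = 422822.32 / 11461.61 = 36.89 cm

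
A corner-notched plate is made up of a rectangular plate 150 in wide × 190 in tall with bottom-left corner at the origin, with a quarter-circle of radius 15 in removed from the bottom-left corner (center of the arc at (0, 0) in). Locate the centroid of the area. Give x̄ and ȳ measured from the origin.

x̄ = 75.43 in, ȳ = 95.55 in

plate: A = 150 × 190 = 28500.00, centroid at (75.00, 95.00).
removed quarter-circle: A = −¼π·15² = -176.71, centroid at (6.37, 6.37).
ΣA = 28323.29 in², ΣAx̄ = 2136375.00 in³, ΣAȳ = 2706375.00 in³.
x̄ = 2136375.00/28323.29 = 75.43 in; ȳ = 2706375.00/28323.29 = 95.55 in.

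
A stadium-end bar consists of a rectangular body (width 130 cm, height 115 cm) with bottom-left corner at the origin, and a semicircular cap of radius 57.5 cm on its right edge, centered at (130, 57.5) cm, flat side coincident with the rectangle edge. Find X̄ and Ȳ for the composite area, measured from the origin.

X̄ = 88.05 cm, Ȳ = 57.50 cm

rectangular body: A = 130 × 115 = 14950.00, centroid at (65.00, 57.50).
semicircular end: A = ½π·57.5² = 5193.45, centroid at (154.40, 57.50).
ΣA = 20143.45 cm², ΣAX̄ = 1773637.48 cm³, ΣAȲ = 1158248.11 cm³.
X̄ = 1773637.48/20143.45 = 88.05 cm; Ȳ = 1158248.11/20143.45 = 57.50 cm.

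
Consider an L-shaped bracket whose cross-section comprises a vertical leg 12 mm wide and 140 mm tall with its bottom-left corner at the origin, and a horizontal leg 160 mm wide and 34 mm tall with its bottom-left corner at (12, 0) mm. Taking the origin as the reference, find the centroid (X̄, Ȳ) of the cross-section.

vertical leg: A = 12 × 140 = 1680.00, centroid at (6.00, 70.00).
horizontal leg: A = 160 × 34 = 5440.00, centroid at (92.00, 17.00).
ΣA = 7120.00 mm²
ΣAX̄ = (1680.00)(6.00) + (5440.00)(92.00) = 510560.00 mm³
ΣAȲ = (1680.00)(70.00) + (5440.00)(17.00) = 210080.00 mm³
X̄ = 510560.00 / 7120.00 = 71.71 mm
Ȳ = 210080.00 / 7120.00 = 29.51 mm

X̄ = 71.71 mm, Ȳ = 29.51 mm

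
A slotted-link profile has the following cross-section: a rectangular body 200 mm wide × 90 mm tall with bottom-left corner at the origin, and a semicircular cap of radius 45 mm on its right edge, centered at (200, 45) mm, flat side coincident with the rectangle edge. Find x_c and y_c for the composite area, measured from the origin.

Part | A | x̄ᵢ | ȳᵢ | A·x̄ᵢ | A·ȳᵢ
rectangular body | 18000.00 | 100.00 | 45.00 | 1800000.00 | 810000.00
semicircular end | 3180.86 | 219.10 | 45.00 | 696922.51 | 143138.82
Σ | 21180.86 |  |  | 2496922.51 | 953138.82
x_c = 2496922.51 / 21180.86 = 117.89 mm
y_c = 953138.82 / 21180.86 = 45.00 mm

x_c = 117.89 mm, y_c = 45.00 mm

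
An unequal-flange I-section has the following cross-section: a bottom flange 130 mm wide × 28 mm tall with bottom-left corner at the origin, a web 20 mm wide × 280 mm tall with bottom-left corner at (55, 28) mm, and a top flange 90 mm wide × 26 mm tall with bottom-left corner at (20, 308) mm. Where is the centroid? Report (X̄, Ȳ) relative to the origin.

bottom flange: A = 130 × 28 = 3640.00, centroid at (65.00, 14.00).
web: A = 20 × 280 = 5600.00, centroid at (65.00, 168.00).
top flange: A = 90 × 26 = 2340.00, centroid at (65.00, 321.00).
ΣA = 11580.00 mm², ΣAX̄ = 752700.00 mm³, ΣAȲ = 1742900.00 mm³.
X̄ = 752700.00/11580.00 = 65.00 mm; Ȳ = 1742900.00/11580.00 = 150.51 mm.

X̄ = 65.00 mm, Ȳ = 150.51 mm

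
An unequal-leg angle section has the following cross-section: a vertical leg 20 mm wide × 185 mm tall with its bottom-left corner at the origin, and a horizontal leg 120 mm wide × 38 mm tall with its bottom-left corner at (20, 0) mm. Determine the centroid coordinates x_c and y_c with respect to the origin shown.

Part | A | x̄ᵢ | ȳᵢ | A·x̄ᵢ | A·ȳᵢ
vertical leg | 3700.00 | 10.00 | 92.50 | 37000.00 | 342250.00
horizontal leg | 4560.00 | 80.00 | 19.00 | 364800.00 | 86640.00
Σ | 8260.00 |  |  | 401800.00 | 428890.00
x_c = 401800.00 / 8260.00 = 48.64 mm
y_c = 428890.00 / 8260.00 = 51.92 mm

x_c = 48.64 mm, y_c = 51.92 mm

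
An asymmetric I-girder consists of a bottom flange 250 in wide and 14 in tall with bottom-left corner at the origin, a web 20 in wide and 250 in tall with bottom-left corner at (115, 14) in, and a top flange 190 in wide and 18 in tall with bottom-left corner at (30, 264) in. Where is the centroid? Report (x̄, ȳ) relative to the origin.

Part | A | x̄ᵢ | ȳᵢ | A·x̄ᵢ | A·ȳᵢ
bottom flange | 3500.00 | 125.00 | 7.00 | 437500.00 | 24500.00
web | 5000.00 | 125.00 | 139.00 | 625000.00 | 695000.00
top flange | 3420.00 | 125.00 | 273.00 | 427500.00 | 933660.00
Σ | 11920.00 |  |  | 1490000.00 | 1653160.00
x̄ = 1490000.00 / 11920.00 = 125.00 in
ȳ = 1653160.00 / 11920.00 = 138.69 in

x̄ = 125.00 in, ȳ = 138.69 in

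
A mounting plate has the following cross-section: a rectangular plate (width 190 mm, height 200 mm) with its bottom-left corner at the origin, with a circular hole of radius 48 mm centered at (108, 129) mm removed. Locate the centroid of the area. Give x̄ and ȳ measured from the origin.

x̄ = 91.94 mm, ȳ = 93.18 mm

plate: A = 190 × 200 = 38000.00, centroid at (95.00, 100.00).
hole: A = −π·48² = -7238.23, centroid at (108.00, 129.00).
ΣA = 30761.77 mm², ΣAx̄ = 2828271.22 mm³, ΣAȳ = 2866268.40 mm³.
x̄ = 2828271.22/30761.77 = 91.94 mm; ȳ = 2866268.40/30761.77 = 93.18 mm.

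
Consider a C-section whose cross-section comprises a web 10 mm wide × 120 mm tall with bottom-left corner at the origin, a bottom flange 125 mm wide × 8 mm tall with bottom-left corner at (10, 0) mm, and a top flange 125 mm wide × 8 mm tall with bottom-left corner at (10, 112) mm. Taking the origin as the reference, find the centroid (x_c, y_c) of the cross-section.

web: A = 10 × 120 = 1200.00, centroid at (5.00, 60.00).
bottom flange: A = 125 × 8 = 1000.00, centroid at (72.50, 4.00).
top flange: A = 125 × 8 = 1000.00, centroid at (72.50, 116.00).
ΣA = 3200.00 mm²
ΣAx_c = (1200.00)(5.00) + (1000.00)(72.50) + (1000.00)(72.50) = 151000.00 mm³
ΣAy_c = (1200.00)(60.00) + (1000.00)(4.00) + (1000.00)(116.00) = 192000.00 mm³
x_c = 151000.00 / 3200.00 = 47.19 mm
y_c = 192000.00 / 3200.00 = 60.00 mm

x_c = 47.19 mm, y_c = 60.00 mm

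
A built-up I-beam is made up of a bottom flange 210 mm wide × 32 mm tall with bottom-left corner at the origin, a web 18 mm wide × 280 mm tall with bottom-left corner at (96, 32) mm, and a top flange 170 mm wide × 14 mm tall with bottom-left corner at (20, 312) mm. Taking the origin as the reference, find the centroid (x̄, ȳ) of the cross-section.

bottom flange: A = 210 × 32 = 6720.00, centroid at (105.00, 16.00).
web: A = 18 × 280 = 5040.00, centroid at (105.00, 172.00).
top flange: A = 170 × 14 = 2380.00, centroid at (105.00, 319.00).
ΣA = 14140.00 mm², ΣAx̄ = 1484700.00 mm³, ΣAȳ = 1733620.00 mm³.
x̄ = 1484700.00/14140.00 = 105.00 mm; ȳ = 1733620.00/14140.00 = 122.60 mm.

x̄ = 105.00 mm, ȳ = 122.60 mm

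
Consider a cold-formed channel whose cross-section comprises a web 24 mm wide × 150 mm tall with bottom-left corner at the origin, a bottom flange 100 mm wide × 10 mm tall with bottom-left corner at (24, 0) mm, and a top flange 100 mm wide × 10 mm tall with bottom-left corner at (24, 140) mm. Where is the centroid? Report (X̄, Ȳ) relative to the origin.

X̄ = 34.14 mm, Ȳ = 75.00 mm

web: A = 24 × 150 = 3600.00, centroid at (12.00, 75.00).
bottom flange: A = 100 × 10 = 1000.00, centroid at (74.00, 5.00).
top flange: A = 100 × 10 = 1000.00, centroid at (74.00, 145.00).
ΣA = 5600.00 mm²
ΣAX̄ = (3600.00)(12.00) + (1000.00)(74.00) + (1000.00)(74.00) = 191200.00 mm³
ΣAȲ = (3600.00)(75.00) + (1000.00)(5.00) + (1000.00)(145.00) = 420000.00 mm³
X̄ = 191200.00 / 5600.00 = 34.14 mm
Ȳ = 420000.00 / 5600.00 = 75.00 mm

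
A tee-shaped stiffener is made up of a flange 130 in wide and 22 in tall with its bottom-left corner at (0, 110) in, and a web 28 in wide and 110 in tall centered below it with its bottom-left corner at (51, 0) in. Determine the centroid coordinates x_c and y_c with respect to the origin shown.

x_c = 65.00 in, y_c = 86.78 in

Part | A | x̄ᵢ | ȳᵢ | A·x̄ᵢ | A·ȳᵢ
web | 3080.00 | 65.00 | 55.00 | 200200.00 | 169400.00
flange | 2860.00 | 65.00 | 121.00 | 185900.00 | 346060.00
Σ | 5940.00 |  |  | 386100.00 | 515460.00
x_c = 386100.00 / 5940.00 = 65.00 in
y_c = 515460.00 / 5940.00 = 86.78 in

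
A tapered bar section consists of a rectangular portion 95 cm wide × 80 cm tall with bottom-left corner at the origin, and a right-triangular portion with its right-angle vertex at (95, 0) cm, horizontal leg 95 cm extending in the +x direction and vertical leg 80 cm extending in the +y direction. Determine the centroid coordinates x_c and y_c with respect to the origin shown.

x_c = 73.89 cm, y_c = 35.56 cm

rectangular portion: A = 95 × 80 = 7600.00, centroid at (47.50, 40.00).
triangular portion: A = ½·95·80 = 3800.00, centroid at (126.67, 26.67).
ΣA = 11400.00 cm², ΣAx_c = 842333.33 cm³, ΣAy_c = 405333.33 cm³.
x_c = 842333.33/11400.00 = 73.89 cm; y_c = 405333.33/11400.00 = 35.56 cm.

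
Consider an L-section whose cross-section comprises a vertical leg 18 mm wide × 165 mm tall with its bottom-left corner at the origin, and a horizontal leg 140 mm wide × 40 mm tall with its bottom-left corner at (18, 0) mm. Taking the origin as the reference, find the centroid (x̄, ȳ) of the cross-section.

vertical leg: A = 18 × 165 = 2970.00, centroid at (9.00, 82.50).
horizontal leg: A = 140 × 40 = 5600.00, centroid at (88.00, 20.00).
ΣA = 8570.00 mm²
ΣAx̄ = (2970.00)(9.00) + (5600.00)(88.00) = 519530.00 mm³
ΣAȳ = (2970.00)(82.50) + (5600.00)(20.00) = 357025.00 mm³
x̄ = 519530.00 / 8570.00 = 60.62 mm
ȳ = 357025.00 / 8570.00 = 41.66 mm

x̄ = 60.62 mm, ȳ = 41.66 mm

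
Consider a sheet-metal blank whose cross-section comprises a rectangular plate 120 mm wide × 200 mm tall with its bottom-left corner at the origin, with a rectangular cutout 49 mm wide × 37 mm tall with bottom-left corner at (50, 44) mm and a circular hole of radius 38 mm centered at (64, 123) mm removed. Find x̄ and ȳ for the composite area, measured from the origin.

plate: A = 120 × 200 = 24000.00, centroid at (60.00, 100.00).
hole 1: A = −(49 × 37) = -1813.00, centroid at (74.50, 62.50).
hole 2: A = −π·38² = -4536.46, centroid at (64.00, 123.00).
ΣA = 17650.54 mm², ΣAx̄ = 1014598.07 mm³, ΣAȳ = 1728702.95 mm³.
x̄ = 1014598.07/17650.54 = 57.48 mm; ȳ = 1728702.95/17650.54 = 97.94 mm.

x̄ = 57.48 mm, ȳ = 97.94 mm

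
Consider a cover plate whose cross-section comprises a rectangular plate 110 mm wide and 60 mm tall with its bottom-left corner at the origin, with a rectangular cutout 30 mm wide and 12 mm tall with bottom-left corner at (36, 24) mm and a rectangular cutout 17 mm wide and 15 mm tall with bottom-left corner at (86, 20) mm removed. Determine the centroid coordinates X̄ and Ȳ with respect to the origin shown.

X̄ = 53.56 mm, Ȳ = 30.11 mm

plate: A = 110 × 60 = 6600.00, centroid at (55.00, 30.00).
hole 1: A = −(30 × 12) = -360.00, centroid at (51.00, 30.00).
hole 2: A = −(17 × 15) = -255.00, centroid at (94.50, 27.50).
ΣA = 5985.00 mm², ΣAX̄ = 320542.50 mm³, ΣAȲ = 180187.50 mm³.
X̄ = 320542.50/5985.00 = 53.56 mm; Ȳ = 180187.50/5985.00 = 30.11 mm.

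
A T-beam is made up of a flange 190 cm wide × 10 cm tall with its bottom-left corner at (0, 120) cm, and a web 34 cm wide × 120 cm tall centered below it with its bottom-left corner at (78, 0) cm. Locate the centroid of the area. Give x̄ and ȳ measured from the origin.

web: A = 34 × 120 = 4080.00, centroid at (95.00, 60.00).
flange: A = 190 × 10 = 1900.00, centroid at (95.00, 125.00).
ΣA = 5980.00 cm², ΣAx̄ = 568100.00 cm³, ΣAȳ = 482300.00 cm³.
x̄ = 568100.00/5980.00 = 95.00 cm; ȳ = 482300.00/5980.00 = 80.65 cm.

x̄ = 95.00 cm, ȳ = 80.65 cm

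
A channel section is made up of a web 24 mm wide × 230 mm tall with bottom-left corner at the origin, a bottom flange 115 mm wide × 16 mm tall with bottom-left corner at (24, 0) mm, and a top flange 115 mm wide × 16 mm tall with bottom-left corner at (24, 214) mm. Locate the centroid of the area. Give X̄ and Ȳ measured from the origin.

X̄ = 39.80 mm, Ȳ = 115.00 mm

Part | A | x̄ᵢ | ȳᵢ | A·x̄ᵢ | A·ȳᵢ
web | 5520.00 | 12.00 | 115.00 | 66240.00 | 634800.00
bottom flange | 1840.00 | 81.50 | 8.00 | 149960.00 | 14720.00
top flange | 1840.00 | 81.50 | 222.00 | 149960.00 | 408480.00
Σ | 9200.00 |  |  | 366160.00 | 1058000.00
X̄ = 366160.00 / 9200.00 = 39.80 mm
Ȳ = 1058000.00 / 9200.00 = 115.00 mm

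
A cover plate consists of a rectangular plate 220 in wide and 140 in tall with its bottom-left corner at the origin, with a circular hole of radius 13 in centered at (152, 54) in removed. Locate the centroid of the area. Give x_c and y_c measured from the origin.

plate: A = 220 × 140 = 30800.00, centroid at (110.00, 70.00).
hole: A = −π·13² = -530.93, centroid at (152.00, 54.00).
ΣA = 30269.07 in², ΣAx_c = 3307298.77 in³, ΣAy_c = 2127329.83 in³.
x_c = 3307298.77/30269.07 = 109.26 in; y_c = 2127329.83/30269.07 = 70.28 in.

x_c = 109.26 in, y_c = 70.28 in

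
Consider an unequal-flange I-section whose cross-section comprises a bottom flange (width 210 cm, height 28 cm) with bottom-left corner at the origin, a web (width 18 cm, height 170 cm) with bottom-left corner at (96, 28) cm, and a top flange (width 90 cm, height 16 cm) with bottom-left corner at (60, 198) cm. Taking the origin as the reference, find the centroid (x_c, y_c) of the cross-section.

bottom flange: A = 210 × 28 = 5880.00, centroid at (105.00, 14.00).
web: A = 18 × 170 = 3060.00, centroid at (105.00, 113.00).
top flange: A = 90 × 16 = 1440.00, centroid at (105.00, 206.00).
ΣA = 10380.00 cm², ΣAx_c = 1089900.00 cm³, ΣAy_c = 724740.00 cm³.
x_c = 1089900.00/10380.00 = 105.00 cm; y_c = 724740.00/10380.00 = 69.82 cm.

x_c = 105.00 cm, y_c = 69.82 cm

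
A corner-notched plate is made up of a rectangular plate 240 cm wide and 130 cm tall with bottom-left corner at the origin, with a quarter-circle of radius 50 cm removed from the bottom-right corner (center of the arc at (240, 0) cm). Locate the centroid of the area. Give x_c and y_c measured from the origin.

plate: A = 240 × 130 = 31200.00, centroid at (120.00, 65.00).
removed quarter-circle: A = −¼π·50² = -1963.50, centroid at (218.78, 21.22).
ΣA = 29236.50 cm², ΣAx_c = 3314427.77 cm³, ΣAy_c = 1986333.33 cm³.
x_c = 3314427.77/29236.50 = 113.37 cm; y_c = 1986333.33/29236.50 = 67.94 cm.

x_c = 113.37 cm, y_c = 67.94 cm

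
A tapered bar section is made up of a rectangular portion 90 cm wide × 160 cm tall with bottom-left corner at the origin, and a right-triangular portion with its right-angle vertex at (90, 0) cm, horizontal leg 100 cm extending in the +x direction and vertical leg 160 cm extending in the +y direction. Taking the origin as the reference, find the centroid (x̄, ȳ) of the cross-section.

Part | A | x̄ᵢ | ȳᵢ | A·x̄ᵢ | A·ȳᵢ
rectangular portion | 14400.00 | 45.00 | 80.00 | 648000.00 | 1152000.00
triangular portion | 8000.00 | 123.33 | 53.33 | 986666.67 | 426666.67
Σ | 22400.00 |  |  | 1634666.67 | 1578666.67
x̄ = 1634666.67 / 22400.00 = 72.98 cm
ȳ = 1578666.67 / 22400.00 = 70.48 cm

x̄ = 72.98 cm, ȳ = 70.48 cm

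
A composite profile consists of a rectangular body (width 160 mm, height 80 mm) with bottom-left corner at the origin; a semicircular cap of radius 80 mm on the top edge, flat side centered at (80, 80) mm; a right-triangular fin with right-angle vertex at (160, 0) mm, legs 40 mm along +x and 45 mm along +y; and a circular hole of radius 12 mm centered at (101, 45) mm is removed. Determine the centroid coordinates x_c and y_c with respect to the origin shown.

x_c = 83.20 mm, y_c = 70.84 mm

Part | A | x̄ᵢ | ȳᵢ | A·x̄ᵢ | A·ȳᵢ
rectangular body | 12800.00 | 80.00 | 40.00 | 1024000.00 | 512000.00
semicircular top | 10053.10 | 80.00 | 113.95 | 804247.72 | 1145581.05
triangular fin | 900.00 | 173.33 | 15.00 | 156000.00 | 13500.00
hole | -452.39 | 101.00 | 45.00 | -45691.32 | -20357.52
Σ | 23300.71 |  |  | 1938556.40 | 1650723.53
x_c = 1938556.40 / 23300.71 = 83.20 mm
y_c = 1650723.53 / 23300.71 = 70.84 mm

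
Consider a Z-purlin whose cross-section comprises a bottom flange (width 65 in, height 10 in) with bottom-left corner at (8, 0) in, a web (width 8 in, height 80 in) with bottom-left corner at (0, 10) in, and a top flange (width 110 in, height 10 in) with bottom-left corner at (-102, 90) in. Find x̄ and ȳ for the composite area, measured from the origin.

x̄ = -9.55 in, ȳ = 58.47 in

bottom flange: A = 65 × 10 = 650.00, centroid at (40.50, 5.00).
web: A = 8 × 80 = 640.00, centroid at (4.00, 50.00).
top flange: A = 110 × 10 = 1100.00, centroid at (-47.00, 95.00).
ΣA = 2390.00 in², ΣAx̄ = -22815.00 in³, ΣAȳ = 139750.00 in³.
x̄ = -22815.00/2390.00 = -9.55 in; ȳ = 139750.00/2390.00 = 58.47 in.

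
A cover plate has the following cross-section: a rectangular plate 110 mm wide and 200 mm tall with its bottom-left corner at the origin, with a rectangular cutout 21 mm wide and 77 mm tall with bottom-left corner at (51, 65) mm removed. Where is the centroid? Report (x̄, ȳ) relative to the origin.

x̄ = 54.48 mm, ȳ = 99.72 mm

plate: A = 110 × 200 = 22000.00, centroid at (55.00, 100.00).
hole: A = −(21 × 77) = -1617.00, centroid at (61.50, 103.50).
ΣA = 20383.00 mm², ΣAx̄ = 1110554.50 mm³, ΣAȳ = 2032640.50 mm³.
x̄ = 1110554.50/20383.00 = 54.48 mm; ȳ = 2032640.50/20383.00 = 99.72 mm.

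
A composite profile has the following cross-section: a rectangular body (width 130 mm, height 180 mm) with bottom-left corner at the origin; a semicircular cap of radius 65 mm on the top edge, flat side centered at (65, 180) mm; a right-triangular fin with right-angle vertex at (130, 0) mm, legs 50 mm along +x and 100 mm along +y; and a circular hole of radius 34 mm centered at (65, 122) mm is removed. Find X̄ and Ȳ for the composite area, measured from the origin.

X̄ = 72.06 mm, Ȳ = 108.08 mm

rectangular body: A = 130 × 180 = 23400.00, centroid at (65.00, 90.00).
semicircular top: A = ½π·65² = 6636.61, centroid at (65.00, 207.59).
triangular fin: A = ½·50·100 = 2500.00, centroid at (146.67, 33.33).
hole: A = −π·34² = -3631.68, centroid at (65.00, 122.00).
ΣA = 28904.93 mm²
ΣAX̄ = (23400.00)(65.00) + (6636.61)(65.00) + (2500.00)(146.67) + (-3631.68)(65.00) = 2082987.34 mm³
ΣAȲ = (23400.00)(90.00) + (6636.61)(207.59) + (2500.00)(33.33) + (-3631.68)(122.00) = 3123942.18 mm³
X̄ = 2082987.34 / 28904.93 = 72.06 mm
Ȳ = 3123942.18 / 28904.93 = 108.08 mm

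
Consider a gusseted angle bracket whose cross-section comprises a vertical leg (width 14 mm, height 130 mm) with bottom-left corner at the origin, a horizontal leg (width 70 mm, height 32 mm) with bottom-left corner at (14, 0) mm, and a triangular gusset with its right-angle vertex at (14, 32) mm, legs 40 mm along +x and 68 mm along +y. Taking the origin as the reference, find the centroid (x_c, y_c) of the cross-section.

vertical leg: A = 14 × 130 = 1820.00, centroid at (7.00, 65.00).
horizontal leg: A = 70 × 32 = 2240.00, centroid at (49.00, 16.00).
gusset: A = ½·40·68 = 1360.00, centroid at (27.33, 54.67).
ΣA = 5420.00 mm², ΣAx_c = 159673.33 mm³, ΣAy_c = 228486.67 mm³.
x_c = 159673.33/5420.00 = 29.46 mm; y_c = 228486.67/5420.00 = 42.16 mm.

x_c = 29.46 mm, y_c = 42.16 mm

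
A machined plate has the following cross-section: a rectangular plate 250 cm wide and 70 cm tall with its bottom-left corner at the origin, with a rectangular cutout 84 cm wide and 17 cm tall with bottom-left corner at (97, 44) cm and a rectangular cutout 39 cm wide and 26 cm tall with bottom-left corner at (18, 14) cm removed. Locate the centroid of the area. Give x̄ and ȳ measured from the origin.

plate: A = 250 × 70 = 17500.00, centroid at (125.00, 35.00).
hole 1: A = −(84 × 17) = -1428.00, centroid at (139.00, 52.50).
hole 2: A = −(39 × 26) = -1014.00, centroid at (37.50, 27.00).
ΣA = 15058.00 cm²
ΣAx̄ = (17500.00)(125.00) + (-1428.00)(139.00) + (-1014.00)(37.50) = 1950983.00 cm³
ΣAȳ = (17500.00)(35.00) + (-1428.00)(52.50) + (-1014.00)(27.00) = 510152.00 cm³
x̄ = 1950983.00 / 15058.00 = 129.56 cm
ȳ = 510152.00 / 15058.00 = 33.88 cm

x̄ = 129.56 cm, ȳ = 33.88 cm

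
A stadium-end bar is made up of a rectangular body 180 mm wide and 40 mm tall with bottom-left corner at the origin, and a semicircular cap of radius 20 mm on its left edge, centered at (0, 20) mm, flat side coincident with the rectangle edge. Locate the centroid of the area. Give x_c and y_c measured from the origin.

x_c = 82.10 mm, y_c = 20.00 mm

Part | A | x̄ᵢ | ȳᵢ | A·x̄ᵢ | A·ȳᵢ
rectangular body | 7200.00 | 90.00 | 20.00 | 648000.00 | 144000.00
semicircular end | 628.32 | -8.49 | 20.00 | -5333.33 | 12566.37
Σ | 7828.32 |  |  | 642666.67 | 156566.37
x_c = 642666.67 / 7828.32 = 82.10 mm
y_c = 156566.37 / 7828.32 = 20.00 mm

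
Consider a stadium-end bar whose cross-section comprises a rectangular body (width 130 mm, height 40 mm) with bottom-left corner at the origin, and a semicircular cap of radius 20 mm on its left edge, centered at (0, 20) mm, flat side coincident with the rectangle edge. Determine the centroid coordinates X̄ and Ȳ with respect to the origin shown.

X̄ = 57.08 mm, Ȳ = 20.00 mm

rectangular body: A = 130 × 40 = 5200.00, centroid at (65.00, 20.00).
semicircular end: A = ½π·20² = 628.32, centroid at (-8.49, 20.00).
ΣA = 5828.32 mm²
ΣAX̄ = (5200.00)(65.00) + (628.32)(-8.49) = 332666.67 mm³
ΣAȲ = (5200.00)(20.00) + (628.32)(20.00) = 116566.37 mm³
X̄ = 332666.67 / 5828.32 = 57.08 mm
Ȳ = 116566.37 / 5828.32 = 20.00 mm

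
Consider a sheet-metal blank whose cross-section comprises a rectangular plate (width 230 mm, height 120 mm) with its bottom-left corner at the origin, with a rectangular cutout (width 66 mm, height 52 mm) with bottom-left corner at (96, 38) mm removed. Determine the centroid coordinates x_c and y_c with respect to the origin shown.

plate: A = 230 × 120 = 27600.00, centroid at (115.00, 60.00).
hole: A = −(66 × 52) = -3432.00, centroid at (129.00, 64.00).
ΣA = 24168.00 mm²
ΣAx_c = (27600.00)(115.00) + (-3432.00)(129.00) = 2731272.00 mm³
ΣAy_c = (27600.00)(60.00) + (-3432.00)(64.00) = 1436352.00 mm³
x_c = 2731272.00 / 24168.00 = 113.01 mm
y_c = 1436352.00 / 24168.00 = 59.43 mm

x_c = 113.01 mm, y_c = 59.43 mm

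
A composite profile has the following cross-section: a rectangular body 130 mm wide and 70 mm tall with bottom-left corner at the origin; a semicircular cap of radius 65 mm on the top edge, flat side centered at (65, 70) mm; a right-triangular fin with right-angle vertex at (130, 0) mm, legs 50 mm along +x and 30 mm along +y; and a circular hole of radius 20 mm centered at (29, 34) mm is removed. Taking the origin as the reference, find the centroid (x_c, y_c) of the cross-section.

rectangular body: A = 130 × 70 = 9100.00, centroid at (65.00, 35.00).
semicircular top: A = ½π·65² = 6636.61, centroid at (65.00, 97.59).
triangular fin: A = ½·50·30 = 750.00, centroid at (146.67, 10.00).
hole: A = −π·20² = -1256.64, centroid at (29.00, 34.00).
ΣA = 15229.98 mm², ΣAx_c = 1096437.47 mm³, ΣAy_c = 930920.69 mm³.
x_c = 1096437.47/15229.98 = 71.99 mm; y_c = 930920.69/15229.98 = 61.12 mm.

x_c = 71.99 mm, y_c = 61.12 mm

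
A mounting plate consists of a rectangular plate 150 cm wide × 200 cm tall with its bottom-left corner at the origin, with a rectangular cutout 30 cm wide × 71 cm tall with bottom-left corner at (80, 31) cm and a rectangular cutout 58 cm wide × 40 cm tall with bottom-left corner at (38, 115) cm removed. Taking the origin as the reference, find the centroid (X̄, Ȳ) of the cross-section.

plate: A = 150 × 200 = 30000.00, centroid at (75.00, 100.00).
hole 1: A = −(30 × 71) = -2130.00, centroid at (95.00, 66.50).
hole 2: A = −(58 × 40) = -2320.00, centroid at (67.00, 135.00).
ΣA = 25550.00 cm²
ΣAX̄ = (30000.00)(75.00) + (-2130.00)(95.00) + (-2320.00)(67.00) = 1892210.00 cm³
ΣAȲ = (30000.00)(100.00) + (-2130.00)(66.50) + (-2320.00)(135.00) = 2545155.00 cm³
X̄ = 1892210.00 / 25550.00 = 74.06 cm
Ȳ = 2545155.00 / 25550.00 = 99.61 cm

X̄ = 74.06 cm, Ȳ = 99.61 cm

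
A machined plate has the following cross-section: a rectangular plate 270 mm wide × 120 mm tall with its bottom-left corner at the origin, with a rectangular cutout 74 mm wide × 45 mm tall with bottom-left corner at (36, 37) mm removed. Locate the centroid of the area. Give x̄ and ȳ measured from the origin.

Part | A | x̄ᵢ | ȳᵢ | A·x̄ᵢ | A·ȳᵢ
plate | 32400.00 | 135.00 | 60.00 | 4374000.00 | 1944000.00
hole | -3330.00 | 73.00 | 59.50 | -243090.00 | -198135.00
Σ | 29070.00 |  |  | 4130910.00 | 1745865.00
x̄ = 4130910.00 / 29070.00 = 142.10 mm
ȳ = 1745865.00 / 29070.00 = 60.06 mm

x̄ = 142.10 mm, ȳ = 60.06 mm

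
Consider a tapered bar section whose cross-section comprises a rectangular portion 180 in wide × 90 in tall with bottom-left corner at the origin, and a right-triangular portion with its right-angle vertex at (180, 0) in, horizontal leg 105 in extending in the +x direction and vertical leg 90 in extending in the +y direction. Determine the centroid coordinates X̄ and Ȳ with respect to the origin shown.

X̄ = 118.23 in, Ȳ = 41.61 in

rectangular portion: A = 180 × 90 = 16200.00, centroid at (90.00, 45.00).
triangular portion: A = ½·105·90 = 4725.00, centroid at (215.00, 30.00).
ΣA = 20925.00 in², ΣAX̄ = 2473875.00 in³, ΣAȲ = 870750.00 in³.
X̄ = 2473875.00/20925.00 = 118.23 in; Ȳ = 870750.00/20925.00 = 41.61 in.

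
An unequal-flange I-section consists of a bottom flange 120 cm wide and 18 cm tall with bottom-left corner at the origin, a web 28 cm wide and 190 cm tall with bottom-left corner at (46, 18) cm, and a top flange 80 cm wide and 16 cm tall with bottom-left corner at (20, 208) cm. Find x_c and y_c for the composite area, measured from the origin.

x_c = 60.00 cm, y_c = 102.41 cm

Part | A | x̄ᵢ | ȳᵢ | A·x̄ᵢ | A·ȳᵢ
bottom flange | 2160.00 | 60.00 | 9.00 | 129600.00 | 19440.00
web | 5320.00 | 60.00 | 113.00 | 319200.00 | 601160.00
top flange | 1280.00 | 60.00 | 216.00 | 76800.00 | 276480.00
Σ | 8760.00 |  |  | 525600.00 | 897080.00
x_c = 525600.00 / 8760.00 = 60.00 cm
y_c = 897080.00 / 8760.00 = 102.41 cm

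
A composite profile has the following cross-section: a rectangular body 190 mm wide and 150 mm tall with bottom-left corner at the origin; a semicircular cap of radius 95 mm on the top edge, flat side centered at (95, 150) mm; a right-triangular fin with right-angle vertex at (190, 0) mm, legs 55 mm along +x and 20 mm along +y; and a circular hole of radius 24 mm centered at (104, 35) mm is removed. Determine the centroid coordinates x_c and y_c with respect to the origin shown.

Part | A | x̄ᵢ | ȳᵢ | A·x̄ᵢ | A·ȳᵢ
rectangular body | 28500.00 | 95.00 | 75.00 | 2707500.00 | 2137500.00
semicircular top | 14176.44 | 95.00 | 190.32 | 1346761.50 | 2698048.86
triangular fin | 550.00 | 208.33 | 6.67 | 114583.33 | 3666.67
hole | -1809.56 | 104.00 | 35.00 | -188193.97 | -63334.51
Σ | 41416.88 |  |  | 3980650.87 | 4775881.02
x_c = 3980650.87 / 41416.88 = 96.11 mm
y_c = 4775881.02 / 41416.88 = 115.31 mm

x_c = 96.11 mm, y_c = 115.31 mm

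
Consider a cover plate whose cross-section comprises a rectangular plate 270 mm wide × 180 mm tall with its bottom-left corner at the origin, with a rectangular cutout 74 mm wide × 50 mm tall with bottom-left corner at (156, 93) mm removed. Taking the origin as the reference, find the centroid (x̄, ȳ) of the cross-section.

x̄ = 130.22 mm, ȳ = 87.69 mm

plate: A = 270 × 180 = 48600.00, centroid at (135.00, 90.00).
hole: A = −(74 × 50) = -3700.00, centroid at (193.00, 118.00).
ΣA = 44900.00 mm²
ΣAx̄ = (48600.00)(135.00) + (-3700.00)(193.00) = 5846900.00 mm³
ΣAȳ = (48600.00)(90.00) + (-3700.00)(118.00) = 3937400.00 mm³
x̄ = 5846900.00 / 44900.00 = 130.22 mm
ȳ = 3937400.00 / 44900.00 = 87.69 mm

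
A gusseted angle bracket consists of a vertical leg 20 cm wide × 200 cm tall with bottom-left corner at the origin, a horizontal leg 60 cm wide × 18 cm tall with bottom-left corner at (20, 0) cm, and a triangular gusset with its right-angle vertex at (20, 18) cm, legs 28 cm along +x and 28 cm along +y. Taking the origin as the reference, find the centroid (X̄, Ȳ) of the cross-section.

X̄ = 19.28 cm, Ȳ = 76.83 cm

Part | A | x̄ᵢ | ȳᵢ | A·x̄ᵢ | A·ȳᵢ
vertical leg | 4000.00 | 10.00 | 100.00 | 40000.00 | 400000.00
horizontal leg | 1080.00 | 50.00 | 9.00 | 54000.00 | 9720.00
gusset | 392.00 | 29.33 | 27.33 | 11498.67 | 10714.67
Σ | 5472.00 |  |  | 105498.67 | 420434.67
X̄ = 105498.67 / 5472.00 = 19.28 cm
Ȳ = 420434.67 / 5472.00 = 76.83 cm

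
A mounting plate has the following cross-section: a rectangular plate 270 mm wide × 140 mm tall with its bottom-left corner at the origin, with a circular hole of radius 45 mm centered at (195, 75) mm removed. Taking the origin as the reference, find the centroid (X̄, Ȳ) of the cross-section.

X̄ = 122.86 mm, Ȳ = 68.99 mm

plate: A = 270 × 140 = 37800.00, centroid at (135.00, 70.00).
hole: A = −π·45² = -6361.73, centroid at (195.00, 75.00).
ΣA = 31438.27 mm², ΣAX̄ = 3862463.60 mm³, ΣAȲ = 2168870.62 mm³.
X̄ = 3862463.60/31438.27 = 122.86 mm; Ȳ = 2168870.62/31438.27 = 68.99 mm.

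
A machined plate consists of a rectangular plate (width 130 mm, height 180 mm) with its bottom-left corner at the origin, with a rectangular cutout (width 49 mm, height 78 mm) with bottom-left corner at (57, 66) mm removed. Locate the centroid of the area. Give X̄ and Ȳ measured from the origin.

plate: A = 130 × 180 = 23400.00, centroid at (65.00, 90.00).
hole: A = −(49 × 78) = -3822.00, centroid at (81.50, 105.00).
ΣA = 19578.00 mm², ΣAX̄ = 1209507.00 mm³, ΣAȲ = 1704690.00 mm³.
X̄ = 1209507.00/19578.00 = 61.78 mm; Ȳ = 1704690.00/19578.00 = 87.07 mm.

X̄ = 61.78 mm, Ȳ = 87.07 mm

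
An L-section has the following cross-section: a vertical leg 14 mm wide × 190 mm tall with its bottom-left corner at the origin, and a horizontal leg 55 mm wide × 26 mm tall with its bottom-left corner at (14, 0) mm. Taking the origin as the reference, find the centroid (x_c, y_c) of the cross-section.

Part | A | x̄ᵢ | ȳᵢ | A·x̄ᵢ | A·ȳᵢ
vertical leg | 2660.00 | 7.00 | 95.00 | 18620.00 | 252700.00
horizontal leg | 1430.00 | 41.50 | 13.00 | 59345.00 | 18590.00
Σ | 4090.00 |  |  | 77965.00 | 271290.00
x_c = 77965.00 / 4090.00 = 19.06 mm
y_c = 271290.00 / 4090.00 = 66.33 mm

x_c = 19.06 mm, y_c = 66.33 mm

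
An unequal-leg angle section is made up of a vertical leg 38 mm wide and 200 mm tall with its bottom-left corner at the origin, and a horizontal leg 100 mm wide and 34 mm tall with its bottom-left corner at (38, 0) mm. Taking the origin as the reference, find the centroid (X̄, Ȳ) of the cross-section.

Part | A | x̄ᵢ | ȳᵢ | A·x̄ᵢ | A·ȳᵢ
vertical leg | 7600.00 | 19.00 | 100.00 | 144400.00 | 760000.00
horizontal leg | 3400.00 | 88.00 | 17.00 | 299200.00 | 57800.00
Σ | 11000.00 |  |  | 443600.00 | 817800.00
X̄ = 443600.00 / 11000.00 = 40.33 mm
Ȳ = 817800.00 / 11000.00 = 74.35 mm

X̄ = 40.33 mm, Ȳ = 74.35 mm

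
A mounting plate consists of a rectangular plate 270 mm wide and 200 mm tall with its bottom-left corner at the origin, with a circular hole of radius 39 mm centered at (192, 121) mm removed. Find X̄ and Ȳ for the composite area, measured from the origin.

X̄ = 129.47 mm, Ȳ = 97.96 mm

plate: A = 270 × 200 = 54000.00, centroid at (135.00, 100.00).
hole: A = −π·39² = -4778.36, centroid at (192.00, 121.00).
ΣA = 49221.64 mm², ΣAX̄ = 6372554.41 mm³, ΣAȲ = 4821818.15 mm³.
X̄ = 6372554.41/49221.64 = 129.47 mm; Ȳ = 4821818.15/49221.64 = 97.96 mm.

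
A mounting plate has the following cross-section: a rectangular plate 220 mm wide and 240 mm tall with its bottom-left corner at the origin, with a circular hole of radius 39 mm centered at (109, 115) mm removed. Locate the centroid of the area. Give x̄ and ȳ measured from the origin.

x̄ = 110.10 mm, ȳ = 120.50 mm

plate: A = 220 × 240 = 52800.00, centroid at (110.00, 120.00).
hole: A = −π·39² = -4778.36, centroid at (109.00, 115.00).
ΣA = 48021.64 mm², ΣAx̄ = 5287158.50 mm³, ΣAȳ = 5786488.32 mm³.
x̄ = 5287158.50/48021.64 = 110.10 mm; ȳ = 5786488.32/48021.64 = 120.50 mm.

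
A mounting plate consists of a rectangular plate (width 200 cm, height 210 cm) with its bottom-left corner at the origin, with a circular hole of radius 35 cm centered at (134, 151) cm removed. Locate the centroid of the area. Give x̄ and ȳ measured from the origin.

x̄ = 96.57 cm, ȳ = 100.36 cm

plate: A = 200 × 210 = 42000.00, centroid at (100.00, 105.00).
hole: A = −π·35² = -3848.45, centroid at (134.00, 151.00).
ΣA = 38151.55 cm², ΣAx̄ = 3684307.57 cm³, ΣAȳ = 3828883.90 cm³.
x̄ = 3684307.57/38151.55 = 96.57 cm; ȳ = 3828883.90/38151.55 = 100.36 cm.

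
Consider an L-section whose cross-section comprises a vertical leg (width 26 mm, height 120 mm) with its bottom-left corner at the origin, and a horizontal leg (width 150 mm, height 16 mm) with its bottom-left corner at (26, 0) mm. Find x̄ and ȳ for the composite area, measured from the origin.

x̄ = 51.26 mm, ȳ = 37.39 mm

Part | A | x̄ᵢ | ȳᵢ | A·x̄ᵢ | A·ȳᵢ
vertical leg | 3120.00 | 13.00 | 60.00 | 40560.00 | 187200.00
horizontal leg | 2400.00 | 101.00 | 8.00 | 242400.00 | 19200.00
Σ | 5520.00 |  |  | 282960.00 | 206400.00
x̄ = 282960.00 / 5520.00 = 51.26 mm
ȳ = 206400.00 / 5520.00 = 37.39 mm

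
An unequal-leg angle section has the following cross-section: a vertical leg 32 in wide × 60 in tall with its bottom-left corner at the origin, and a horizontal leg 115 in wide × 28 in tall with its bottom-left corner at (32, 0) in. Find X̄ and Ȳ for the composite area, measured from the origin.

vertical leg: A = 32 × 60 = 1920.00, centroid at (16.00, 30.00).
horizontal leg: A = 115 × 28 = 3220.00, centroid at (89.50, 14.00).
ΣA = 5140.00 in²
ΣAX̄ = (1920.00)(16.00) + (3220.00)(89.50) = 318910.00 in³
ΣAȲ = (1920.00)(30.00) + (3220.00)(14.00) = 102680.00 in³
X̄ = 318910.00 / 5140.00 = 62.04 in
Ȳ = 102680.00 / 5140.00 = 19.98 in

X̄ = 62.04 in, Ȳ = 19.98 in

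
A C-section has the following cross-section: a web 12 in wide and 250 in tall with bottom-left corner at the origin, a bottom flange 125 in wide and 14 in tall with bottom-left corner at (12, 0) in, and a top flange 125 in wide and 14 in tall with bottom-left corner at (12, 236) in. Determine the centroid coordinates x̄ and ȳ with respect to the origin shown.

web: A = 12 × 250 = 3000.00, centroid at (6.00, 125.00).
bottom flange: A = 125 × 14 = 1750.00, centroid at (74.50, 7.00).
top flange: A = 125 × 14 = 1750.00, centroid at (74.50, 243.00).
ΣA = 6500.00 in²
ΣAx̄ = (3000.00)(6.00) + (1750.00)(74.50) + (1750.00)(74.50) = 278750.00 in³
ΣAȳ = (3000.00)(125.00) + (1750.00)(7.00) + (1750.00)(243.00) = 812500.00 in³
x̄ = 278750.00 / 6500.00 = 42.88 in
ȳ = 812500.00 / 6500.00 = 125.00 in

x̄ = 42.88 in, ȳ = 125.00 in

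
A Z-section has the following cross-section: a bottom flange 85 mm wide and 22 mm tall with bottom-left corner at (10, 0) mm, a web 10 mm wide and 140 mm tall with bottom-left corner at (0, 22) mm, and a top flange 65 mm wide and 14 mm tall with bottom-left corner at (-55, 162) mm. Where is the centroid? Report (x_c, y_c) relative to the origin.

x_c = 20.26 mm, y_c = 72.53 mm

bottom flange: A = 85 × 22 = 1870.00, centroid at (52.50, 11.00).
web: A = 10 × 140 = 1400.00, centroid at (5.00, 92.00).
top flange: A = 65 × 14 = 910.00, centroid at (-22.50, 169.00).
ΣA = 4180.00 mm²
ΣAx_c = (1870.00)(52.50) + (1400.00)(5.00) + (910.00)(-22.50) = 84700.00 mm³
ΣAy_c = (1870.00)(11.00) + (1400.00)(92.00) + (910.00)(169.00) = 303160.00 mm³
x_c = 84700.00 / 4180.00 = 20.26 mm
y_c = 303160.00 / 4180.00 = 72.53 mm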